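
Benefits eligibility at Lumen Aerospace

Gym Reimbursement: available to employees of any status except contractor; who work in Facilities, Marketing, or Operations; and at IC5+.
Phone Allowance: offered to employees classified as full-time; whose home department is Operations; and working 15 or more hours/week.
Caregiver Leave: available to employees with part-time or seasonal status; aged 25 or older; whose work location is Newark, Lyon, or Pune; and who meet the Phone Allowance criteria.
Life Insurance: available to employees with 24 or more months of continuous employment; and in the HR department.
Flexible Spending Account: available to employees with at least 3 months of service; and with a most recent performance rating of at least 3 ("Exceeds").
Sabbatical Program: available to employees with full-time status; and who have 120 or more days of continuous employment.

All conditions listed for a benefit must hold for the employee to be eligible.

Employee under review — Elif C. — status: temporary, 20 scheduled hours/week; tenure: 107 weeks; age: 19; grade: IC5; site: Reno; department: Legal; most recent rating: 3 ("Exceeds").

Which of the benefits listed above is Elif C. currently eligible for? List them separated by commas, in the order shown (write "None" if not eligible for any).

Flexible Spending Account

Gym Reimbursement — status temporary ✓ (not excluded); dept Legal ✗ → not eligible.
Phone Allowance — status temporary ✗ (requires full-time) → not eligible.
Caregiver Leave — status temporary ✗ (requires part-time or seasonal) → not eligible.
Life Insurance — service 107 weeks ≥ 24 months (≈720 days) ✓; dept Legal ✗ → not eligible.
Flexible Spending Account — service 107 weeks ≥ 3 months (≈90 days) ✓; rating 3 ≥ 3 ✓ → eligible.
Sabbatical Program — status temporary ✗ (requires full-time) → not eligible.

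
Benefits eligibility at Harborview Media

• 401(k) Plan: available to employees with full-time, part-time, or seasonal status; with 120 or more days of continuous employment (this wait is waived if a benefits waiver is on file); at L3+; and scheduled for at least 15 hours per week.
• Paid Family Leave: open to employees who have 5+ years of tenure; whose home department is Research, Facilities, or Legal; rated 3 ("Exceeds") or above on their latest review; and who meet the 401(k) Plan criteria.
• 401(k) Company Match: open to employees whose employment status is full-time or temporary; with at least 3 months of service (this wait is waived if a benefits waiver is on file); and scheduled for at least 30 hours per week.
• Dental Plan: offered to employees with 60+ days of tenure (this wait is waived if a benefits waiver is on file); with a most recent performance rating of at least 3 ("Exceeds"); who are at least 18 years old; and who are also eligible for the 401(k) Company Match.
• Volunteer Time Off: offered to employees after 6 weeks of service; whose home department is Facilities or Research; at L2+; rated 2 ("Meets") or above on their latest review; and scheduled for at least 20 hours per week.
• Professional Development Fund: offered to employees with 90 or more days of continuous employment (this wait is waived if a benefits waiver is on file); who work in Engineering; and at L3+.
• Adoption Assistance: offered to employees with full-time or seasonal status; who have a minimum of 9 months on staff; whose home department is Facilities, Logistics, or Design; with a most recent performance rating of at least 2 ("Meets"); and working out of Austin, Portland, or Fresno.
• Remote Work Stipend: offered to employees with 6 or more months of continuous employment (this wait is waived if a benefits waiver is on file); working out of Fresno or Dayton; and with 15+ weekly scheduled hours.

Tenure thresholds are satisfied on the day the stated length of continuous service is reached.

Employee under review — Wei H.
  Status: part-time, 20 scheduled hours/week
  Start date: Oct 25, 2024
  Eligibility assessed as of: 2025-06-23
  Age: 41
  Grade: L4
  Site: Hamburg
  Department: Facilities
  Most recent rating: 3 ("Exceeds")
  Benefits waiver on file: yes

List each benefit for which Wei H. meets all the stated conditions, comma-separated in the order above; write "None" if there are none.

Service from Oct 25, 2024 to 2025-06-23: 241 days.
401(k) Plan — status part-time ✓; benefits waiver on file ✓; grade L4 ≥ L3 ✓; 20 hrs/wk ≥ 15 ✓ → eligible.
Paid Family Leave — service 241 days < 5 years (≈1825 days) ✗ → not eligible.
401(k) Company Match — status part-time ✗ (requires full-time or temporary) → not eligible.
Dental Plan — benefits waiver on file ✓; rating 3 ≥ 3 ✓; age 41 ≥ 18 ✓; not eligible for 401(k) Company Match ✗ → not eligible.
Volunteer Time Off — service 241 days ≥ 6 weeks (≈42 days) ✓; dept Facilities ✓; grade L4 ≥ L2 ✓; rating 3 ≥ 2 ✓; 20 hrs/wk ≥ 20 ✓ → eligible.
Professional Development Fund — benefits waiver on file ✓; dept Facilities ✗ → not eligible.
Adoption Assistance — status part-time ✗ (requires full-time or seasonal) → not eligible.
Remote Work Stipend — benefits waiver on file ✓; site Hamburg ✗ (not Fresno or Dayton) → not eligible.

401(k) Plan, Volunteer Time Off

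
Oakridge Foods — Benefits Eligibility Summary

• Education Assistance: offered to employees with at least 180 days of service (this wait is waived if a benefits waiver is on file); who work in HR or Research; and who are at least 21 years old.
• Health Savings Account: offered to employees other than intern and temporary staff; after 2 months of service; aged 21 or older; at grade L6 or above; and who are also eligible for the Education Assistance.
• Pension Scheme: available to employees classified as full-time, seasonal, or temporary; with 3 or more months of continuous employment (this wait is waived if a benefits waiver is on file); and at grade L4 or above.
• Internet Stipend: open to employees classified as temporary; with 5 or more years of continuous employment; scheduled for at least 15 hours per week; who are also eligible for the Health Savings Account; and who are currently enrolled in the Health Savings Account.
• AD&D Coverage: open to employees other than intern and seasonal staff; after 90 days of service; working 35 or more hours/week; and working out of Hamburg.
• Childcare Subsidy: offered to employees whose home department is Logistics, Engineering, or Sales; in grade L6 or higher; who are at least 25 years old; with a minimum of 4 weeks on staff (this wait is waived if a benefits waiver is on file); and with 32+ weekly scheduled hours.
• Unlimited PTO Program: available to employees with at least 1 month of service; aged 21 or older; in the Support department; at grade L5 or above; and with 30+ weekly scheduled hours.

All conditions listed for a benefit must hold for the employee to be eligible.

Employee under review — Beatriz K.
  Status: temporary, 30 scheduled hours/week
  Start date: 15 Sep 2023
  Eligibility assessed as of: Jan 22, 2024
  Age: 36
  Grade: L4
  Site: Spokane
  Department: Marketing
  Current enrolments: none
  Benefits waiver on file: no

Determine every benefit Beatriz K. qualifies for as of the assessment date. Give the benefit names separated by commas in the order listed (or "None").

Pension Scheme

Service from 15 Sep 2023 to Jan 22, 2024: 129 days.
Education Assistance — no waiver, service 129 days < 180 days ✗ → not eligible.
Health Savings Account — status temporary ✗ (excluded) → not eligible.
Pension Scheme — status temporary ✓; no waiver, service 129 days ≥ 3 months (≈90 days) ✓; grade L4 ≥ L4 ✓ → eligible.
Internet Stipend — status temporary ✓; service 129 days < 5 years (≈1825 days) ✗ → not eligible.
AD&D Coverage — status temporary ✓ (not excluded); service 129 days ≥ 90 days ✓; 30 hrs/wk < 35 ✗ → not eligible.
Childcare Subsidy — dept Marketing ✗ → not eligible.
Unlimited PTO Program — service 129 days ≥ 1 month (≈30 days) ✓; age 36 ≥ 21 ✓; dept Marketing ✗ → not eligible.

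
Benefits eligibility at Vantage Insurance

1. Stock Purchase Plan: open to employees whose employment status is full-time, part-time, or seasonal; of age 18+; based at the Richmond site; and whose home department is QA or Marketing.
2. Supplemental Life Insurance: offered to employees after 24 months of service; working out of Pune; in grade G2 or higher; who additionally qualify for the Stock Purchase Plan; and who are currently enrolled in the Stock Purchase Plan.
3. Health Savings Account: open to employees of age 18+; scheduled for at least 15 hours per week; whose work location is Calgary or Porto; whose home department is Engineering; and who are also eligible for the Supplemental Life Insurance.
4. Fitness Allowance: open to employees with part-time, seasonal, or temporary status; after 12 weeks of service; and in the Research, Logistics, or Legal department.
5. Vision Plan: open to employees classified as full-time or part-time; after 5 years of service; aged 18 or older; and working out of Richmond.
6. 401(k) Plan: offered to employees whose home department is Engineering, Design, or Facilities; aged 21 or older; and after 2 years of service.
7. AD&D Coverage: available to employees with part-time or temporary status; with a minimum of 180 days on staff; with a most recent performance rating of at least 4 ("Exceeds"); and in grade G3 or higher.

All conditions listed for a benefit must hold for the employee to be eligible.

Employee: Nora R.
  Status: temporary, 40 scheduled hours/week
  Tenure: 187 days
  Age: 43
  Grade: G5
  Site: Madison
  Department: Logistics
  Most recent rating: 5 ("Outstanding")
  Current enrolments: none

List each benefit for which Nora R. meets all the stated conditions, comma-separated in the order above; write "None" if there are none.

Fitness Allowance, AD&D Coverage

Stock Purchase Plan — status temporary ✗ (requires full-time, part-time, or seasonal) → not eligible.
Supplemental Life Insurance — service 187 days < 24 months (≈720 days) ✗ → not eligible.
Health Savings Account — age 43 ≥ 18 ✓; 40 hrs/wk ≥ 15 ✓; site Madison ✗ (not Calgary or Porto) → not eligible.
Fitness Allowance — status temporary ✓; service 187 days ≥ 12 weeks (≈84 days) ✓; dept Logistics ✓ → eligible.
Vision Plan — status temporary ✗ (requires full-time or part-time) → not eligible.
401(k) Plan — dept Logistics ✗ → not eligible.
AD&D Coverage — status temporary ✓; service 187 days ≥ 180 days ✓; rating 5 ≥ 4 ✓; grade G5 ≥ G3 ✓ → eligible.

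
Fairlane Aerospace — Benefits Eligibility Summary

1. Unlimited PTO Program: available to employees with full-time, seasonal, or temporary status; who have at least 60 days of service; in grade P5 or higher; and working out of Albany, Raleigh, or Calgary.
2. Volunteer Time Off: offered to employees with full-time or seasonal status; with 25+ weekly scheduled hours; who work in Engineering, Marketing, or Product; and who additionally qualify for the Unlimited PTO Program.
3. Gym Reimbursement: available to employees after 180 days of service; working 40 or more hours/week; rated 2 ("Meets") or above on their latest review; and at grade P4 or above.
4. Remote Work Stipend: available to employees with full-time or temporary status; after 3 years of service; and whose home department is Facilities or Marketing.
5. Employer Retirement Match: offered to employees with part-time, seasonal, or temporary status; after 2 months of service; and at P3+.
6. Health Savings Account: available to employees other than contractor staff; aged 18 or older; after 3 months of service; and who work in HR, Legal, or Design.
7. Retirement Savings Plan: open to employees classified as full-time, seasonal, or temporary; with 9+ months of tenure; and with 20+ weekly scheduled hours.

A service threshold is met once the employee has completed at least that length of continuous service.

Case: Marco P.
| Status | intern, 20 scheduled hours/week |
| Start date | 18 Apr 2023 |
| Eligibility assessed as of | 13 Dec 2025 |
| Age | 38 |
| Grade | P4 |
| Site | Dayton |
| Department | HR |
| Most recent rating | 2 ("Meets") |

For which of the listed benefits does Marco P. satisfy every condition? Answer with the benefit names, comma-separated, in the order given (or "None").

Health Savings Account

Service from 18 Apr 2023 to 13 Dec 2025: 970 days.
Unlimited PTO Program — status intern ✗ (requires full-time, seasonal, or temporary) → not eligible.
Volunteer Time Off — status intern ✗ (requires full-time or seasonal) → not eligible.
Gym Reimbursement — service 970 days ≥ 180 days ✓; 20 hrs/wk < 40 ✗ → not eligible.
Remote Work Stipend — status intern ✗ (requires full-time or temporary) → not eligible.
Employer Retirement Match — status intern ✗ (requires part-time, seasonal, or temporary) → not eligible.
Health Savings Account — status intern ✓ (not excluded); age 38 ≥ 18 ✓; service 970 days ≥ 3 months (≈90 days) ✓; dept HR ✓ → eligible.
Retirement Savings Plan — status intern ✗ (requires full-time, seasonal, or temporary) → not eligible.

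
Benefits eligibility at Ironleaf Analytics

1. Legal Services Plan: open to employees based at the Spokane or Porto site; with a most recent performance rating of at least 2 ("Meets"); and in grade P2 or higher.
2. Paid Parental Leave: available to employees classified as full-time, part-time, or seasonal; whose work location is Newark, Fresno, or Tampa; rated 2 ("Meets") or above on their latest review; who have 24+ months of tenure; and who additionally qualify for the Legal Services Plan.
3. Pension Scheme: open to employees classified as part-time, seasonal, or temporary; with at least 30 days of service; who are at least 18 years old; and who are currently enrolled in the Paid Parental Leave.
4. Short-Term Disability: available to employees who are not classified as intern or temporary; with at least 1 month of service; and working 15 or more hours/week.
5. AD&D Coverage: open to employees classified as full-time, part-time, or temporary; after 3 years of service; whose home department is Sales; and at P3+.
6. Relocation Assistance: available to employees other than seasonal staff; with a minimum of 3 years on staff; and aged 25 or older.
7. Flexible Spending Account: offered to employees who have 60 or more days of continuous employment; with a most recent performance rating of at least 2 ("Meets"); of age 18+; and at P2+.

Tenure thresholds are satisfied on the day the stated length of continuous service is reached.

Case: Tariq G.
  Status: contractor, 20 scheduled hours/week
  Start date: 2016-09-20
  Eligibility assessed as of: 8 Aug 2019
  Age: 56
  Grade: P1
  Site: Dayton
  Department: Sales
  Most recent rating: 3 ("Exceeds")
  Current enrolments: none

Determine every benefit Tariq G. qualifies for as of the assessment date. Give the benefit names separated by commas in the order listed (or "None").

Service from 2016-09-20 to 8 Aug 2019: 1052 days.
Legal Services Plan — site Dayton ✗ (not Spokane or Porto) → not eligible.
Paid Parental Leave — status contractor ✗ (requires full-time, part-time, or seasonal) → not eligible.
Pension Scheme — status contractor ✗ (requires part-time, seasonal, or temporary) → not eligible.
Short-Term Disability — status contractor ✓ (not excluded); service 1052 days ≥ 1 month (≈30 days) ✓; 20 hrs/wk ≥ 15 ✓ → eligible.
AD&D Coverage — status contractor ✗ (requires full-time, part-time, or temporary) → not eligible.
Relocation Assistance — status contractor ✓ (not excluded); service 1052 days < 3 years (≈1095 days) ✗ → not eligible.
Flexible Spending Account — service 1052 days ≥ 60 days ✓; rating 3 ≥ 2 ✓; age 56 ≥ 18 ✓; grade P1 < P2 ✗ → not eligible.

Short-Term Disability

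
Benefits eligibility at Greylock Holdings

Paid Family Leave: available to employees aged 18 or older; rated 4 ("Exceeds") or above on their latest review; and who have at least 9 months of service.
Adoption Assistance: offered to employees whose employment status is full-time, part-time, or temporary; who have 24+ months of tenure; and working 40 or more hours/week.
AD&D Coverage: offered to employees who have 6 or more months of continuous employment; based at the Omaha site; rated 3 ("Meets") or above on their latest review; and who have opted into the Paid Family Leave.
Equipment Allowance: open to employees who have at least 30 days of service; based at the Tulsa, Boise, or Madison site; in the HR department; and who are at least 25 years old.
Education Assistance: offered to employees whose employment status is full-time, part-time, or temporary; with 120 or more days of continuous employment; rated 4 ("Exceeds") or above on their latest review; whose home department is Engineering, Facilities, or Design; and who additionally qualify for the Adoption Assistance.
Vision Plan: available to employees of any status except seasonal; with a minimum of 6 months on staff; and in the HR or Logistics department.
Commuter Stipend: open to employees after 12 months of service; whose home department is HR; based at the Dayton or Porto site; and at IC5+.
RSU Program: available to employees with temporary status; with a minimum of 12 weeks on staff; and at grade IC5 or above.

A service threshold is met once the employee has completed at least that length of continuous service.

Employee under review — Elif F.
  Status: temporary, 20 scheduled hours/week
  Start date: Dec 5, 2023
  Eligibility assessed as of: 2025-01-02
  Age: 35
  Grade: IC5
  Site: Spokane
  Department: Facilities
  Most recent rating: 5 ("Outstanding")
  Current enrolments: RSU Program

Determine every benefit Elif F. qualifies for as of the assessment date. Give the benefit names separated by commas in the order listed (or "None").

Service from Dec 5, 2023 to 2025-01-02: 394 days.
Paid Family Leave — age 35 ≥ 18 ✓; rating 5 ≥ 4 ✓; service 394 days ≥ 9 months (≈270 days) ✓ → eligible.
Adoption Assistance — status temporary ✓; service 394 days < 24 months (≈720 days) ✗ → not eligible.
AD&D Coverage — service 394 days ≥ 6 months (≈180 days) ✓; site Spokane ✗ (not Omaha) → not eligible.
Equipment Allowance — service 394 days ≥ 30 days ✓; site Spokane ✗ (not Tulsa, Boise, or Madison) → not eligible.
Education Assistance — status temporary ✓; service 394 days ≥ 120 days ✓; rating 5 ≥ 4 ✓; dept Facilities ✓; not eligible for Adoption Assistance ✗ → not eligible.
Vision Plan — status temporary ✓ (not excluded); service 394 days ≥ 6 months (≈180 days) ✓; dept Facilities ✗ → not eligible.
Commuter Stipend — service 394 days ≥ 12 months (≈360 days) ✓; dept Facilities ✗ → not eligible.
RSU Program — status temporary ✓; service 394 days ≥ 12 weeks (≈84 days) ✓; grade IC5 ≥ IC5 ✓ → eligible.

Paid Family Leave, RSU Program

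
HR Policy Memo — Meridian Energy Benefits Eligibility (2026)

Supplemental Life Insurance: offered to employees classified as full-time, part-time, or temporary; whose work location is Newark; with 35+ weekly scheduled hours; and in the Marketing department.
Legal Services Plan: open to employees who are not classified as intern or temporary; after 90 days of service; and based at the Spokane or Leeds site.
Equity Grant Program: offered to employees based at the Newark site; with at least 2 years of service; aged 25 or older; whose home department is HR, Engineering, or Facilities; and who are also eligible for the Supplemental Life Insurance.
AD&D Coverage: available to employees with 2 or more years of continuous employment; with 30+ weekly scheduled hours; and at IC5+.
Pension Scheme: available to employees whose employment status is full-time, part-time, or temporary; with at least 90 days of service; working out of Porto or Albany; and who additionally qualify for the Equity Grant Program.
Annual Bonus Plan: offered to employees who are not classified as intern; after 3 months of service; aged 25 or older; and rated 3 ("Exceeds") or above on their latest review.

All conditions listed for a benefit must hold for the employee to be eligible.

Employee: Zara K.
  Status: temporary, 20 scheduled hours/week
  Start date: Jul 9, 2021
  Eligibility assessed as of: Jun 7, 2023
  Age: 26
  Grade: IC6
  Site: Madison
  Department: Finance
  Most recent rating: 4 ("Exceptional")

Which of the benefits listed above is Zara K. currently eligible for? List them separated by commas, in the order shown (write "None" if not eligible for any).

Service from Jul 9, 2021 to Jun 7, 2023: 698 days.
Supplemental Life Insurance — status temporary ✓; site Madison ✗ (not Newark) → not eligible.
Legal Services Plan — status temporary ✗ (excluded) → not eligible.
Equity Grant Program — site Madison ✗ (not Newark) → not eligible.
AD&D Coverage — service 698 days < 2 years (≈730 days) ✗ → not eligible.
Pension Scheme — status temporary ✓; service 698 days ≥ 90 days ✓; site Madison ✗ (not Porto or Albany) → not eligible.
Annual Bonus Plan — status temporary ✓ (not excluded); service 698 days ≥ 3 months (≈90 days) ✓; age 26 ≥ 25 ✓; rating 4 ≥ 3 ✓ → eligible.

Annual Bonus Plan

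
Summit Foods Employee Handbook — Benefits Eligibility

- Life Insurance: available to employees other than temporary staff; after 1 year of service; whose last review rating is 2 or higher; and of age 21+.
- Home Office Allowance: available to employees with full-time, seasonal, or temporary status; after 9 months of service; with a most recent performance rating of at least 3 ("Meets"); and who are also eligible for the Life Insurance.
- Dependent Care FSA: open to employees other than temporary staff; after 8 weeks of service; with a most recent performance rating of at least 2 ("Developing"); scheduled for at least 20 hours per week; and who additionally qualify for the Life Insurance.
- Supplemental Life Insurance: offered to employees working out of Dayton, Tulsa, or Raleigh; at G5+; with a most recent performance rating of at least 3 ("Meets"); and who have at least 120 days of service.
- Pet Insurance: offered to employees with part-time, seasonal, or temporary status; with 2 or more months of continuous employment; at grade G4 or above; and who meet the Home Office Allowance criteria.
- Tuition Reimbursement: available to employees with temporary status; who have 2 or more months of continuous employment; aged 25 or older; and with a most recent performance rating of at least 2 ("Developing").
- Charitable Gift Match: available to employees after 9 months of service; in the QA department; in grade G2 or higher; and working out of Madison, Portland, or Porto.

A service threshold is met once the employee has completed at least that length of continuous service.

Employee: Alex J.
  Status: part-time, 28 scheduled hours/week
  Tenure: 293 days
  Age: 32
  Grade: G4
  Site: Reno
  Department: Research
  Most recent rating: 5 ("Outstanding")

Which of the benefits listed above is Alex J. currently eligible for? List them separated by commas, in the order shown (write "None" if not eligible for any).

Life Insurance — status part-time ✓ (not excluded); service 293 days < 1 year (≈365 days) ✗ → not eligible.
Home Office Allowance — status part-time ✗ (requires full-time, seasonal, or temporary) → not eligible.
Dependent Care FSA — status part-time ✓ (not excluded); service 293 days ≥ 8 weeks (≈56 days) ✓; rating 5 ≥ 2 ✓; 28 hrs/wk ≥ 20 ✓; not eligible for Life Insurance ✗ → not eligible.
Supplemental Life Insurance — site Reno ✗ (not Dayton, Tulsa, or Raleigh) → not eligible.
Pet Insurance — status part-time ✓; service 293 days ≥ 2 months (≈60 days) ✓; grade G4 ≥ G4 ✓; not eligible for Home Office Allowance ✗ → not eligible.
Tuition Reimbursement — status part-time ✗ (requires temporary) → not eligible.
Charitable Gift Match — service 293 days ≥ 9 months (≈270 days) ✓; dept Research ✗ → not eligible.

None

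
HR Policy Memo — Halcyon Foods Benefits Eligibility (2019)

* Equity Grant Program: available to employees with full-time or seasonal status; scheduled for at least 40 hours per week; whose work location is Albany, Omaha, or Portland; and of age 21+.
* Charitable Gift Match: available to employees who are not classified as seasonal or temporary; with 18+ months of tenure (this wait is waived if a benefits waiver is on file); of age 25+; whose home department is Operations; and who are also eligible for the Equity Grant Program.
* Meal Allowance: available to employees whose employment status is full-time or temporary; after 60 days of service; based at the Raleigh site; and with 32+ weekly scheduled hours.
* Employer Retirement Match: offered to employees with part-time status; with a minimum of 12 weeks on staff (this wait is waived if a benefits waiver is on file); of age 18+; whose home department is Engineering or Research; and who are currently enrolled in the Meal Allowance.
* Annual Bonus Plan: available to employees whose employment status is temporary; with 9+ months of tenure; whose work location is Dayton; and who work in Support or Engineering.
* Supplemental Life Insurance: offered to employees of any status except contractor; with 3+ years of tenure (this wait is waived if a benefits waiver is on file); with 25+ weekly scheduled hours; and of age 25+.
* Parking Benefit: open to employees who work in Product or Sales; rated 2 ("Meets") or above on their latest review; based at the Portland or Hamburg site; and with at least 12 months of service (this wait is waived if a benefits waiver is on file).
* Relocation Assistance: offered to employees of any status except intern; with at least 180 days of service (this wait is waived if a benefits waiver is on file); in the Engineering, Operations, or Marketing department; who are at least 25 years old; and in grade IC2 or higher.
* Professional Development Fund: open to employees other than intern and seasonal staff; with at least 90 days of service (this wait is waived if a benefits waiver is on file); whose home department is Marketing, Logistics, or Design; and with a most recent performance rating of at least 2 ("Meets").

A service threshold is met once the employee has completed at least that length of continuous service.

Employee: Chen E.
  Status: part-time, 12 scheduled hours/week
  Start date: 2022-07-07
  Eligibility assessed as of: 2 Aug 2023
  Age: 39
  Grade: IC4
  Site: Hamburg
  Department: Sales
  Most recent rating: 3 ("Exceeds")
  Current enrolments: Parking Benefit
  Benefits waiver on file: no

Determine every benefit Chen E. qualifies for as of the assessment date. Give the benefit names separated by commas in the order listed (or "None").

Parking Benefit

Service from 2022-07-07 to 2 Aug 2023: 391 days.
Equity Grant Program — status part-time ✗ (requires full-time or seasonal) → not eligible.
Charitable Gift Match — status part-time ✓ (not excluded); no waiver, service 391 days < 18 months (≈540 days) ✗ → not eligible.
Meal Allowance — status part-time ✗ (requires full-time or temporary) → not eligible.
Employer Retirement Match — status part-time ✓; no waiver, service 391 days ≥ 12 weeks (≈84 days) ✓; age 39 ≥ 18 ✓; dept Sales ✗ → not eligible.
Annual Bonus Plan — status part-time ✗ (requires temporary) → not eligible.
Supplemental Life Insurance — status part-time ✓ (not excluded); no waiver, service 391 days < 3 years (≈1095 days) ✗ → not eligible.
Parking Benefit — dept Sales ✓; rating 3 ≥ 2 ✓; site Hamburg ✓; no waiver, service 391 days ≥ 12 months (≈360 days) ✓ → eligible.
Relocation Assistance — status part-time ✓ (not excluded); no waiver, service 391 days ≥ 180 days ✓; dept Sales ✗ → not eligible.
Professional Development Fund — status part-time ✓ (not excluded); no waiver, service 391 days ≥ 90 days ✓; dept Sales ✗ → not eligible.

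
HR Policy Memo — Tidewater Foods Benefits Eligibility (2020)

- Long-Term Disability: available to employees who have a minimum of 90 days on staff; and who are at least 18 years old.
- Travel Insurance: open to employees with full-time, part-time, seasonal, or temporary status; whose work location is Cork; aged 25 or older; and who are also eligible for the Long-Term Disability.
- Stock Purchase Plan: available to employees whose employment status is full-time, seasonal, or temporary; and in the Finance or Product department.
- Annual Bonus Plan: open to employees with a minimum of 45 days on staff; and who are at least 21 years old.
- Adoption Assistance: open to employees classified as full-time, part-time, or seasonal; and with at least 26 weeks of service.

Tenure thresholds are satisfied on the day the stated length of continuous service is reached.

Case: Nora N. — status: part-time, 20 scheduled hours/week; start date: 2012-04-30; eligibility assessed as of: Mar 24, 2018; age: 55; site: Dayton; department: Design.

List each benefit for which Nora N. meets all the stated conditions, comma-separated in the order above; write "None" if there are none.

Long-Term Disability, Annual Bonus Plan, Adoption Assistance

Service from 2012-04-30 to Mar 24, 2018: 2154 days.
Long-Term Disability — service 2154 days ≥ 90 days ✓; age 55 ≥ 18 ✓ → eligible.
Travel Insurance — status part-time ✓; site Dayton ✗ (not Cork) → not eligible.
Stock Purchase Plan — status part-time ✗ (requires full-time, seasonal, or temporary) → not eligible.
Annual Bonus Plan — service 2154 days ≥ 45 days ✓; age 55 ≥ 21 ✓ → eligible.
Adoption Assistance — status part-time ✓; service 2154 days ≥ 26 weeks (≈182 days) ✓ → eligible.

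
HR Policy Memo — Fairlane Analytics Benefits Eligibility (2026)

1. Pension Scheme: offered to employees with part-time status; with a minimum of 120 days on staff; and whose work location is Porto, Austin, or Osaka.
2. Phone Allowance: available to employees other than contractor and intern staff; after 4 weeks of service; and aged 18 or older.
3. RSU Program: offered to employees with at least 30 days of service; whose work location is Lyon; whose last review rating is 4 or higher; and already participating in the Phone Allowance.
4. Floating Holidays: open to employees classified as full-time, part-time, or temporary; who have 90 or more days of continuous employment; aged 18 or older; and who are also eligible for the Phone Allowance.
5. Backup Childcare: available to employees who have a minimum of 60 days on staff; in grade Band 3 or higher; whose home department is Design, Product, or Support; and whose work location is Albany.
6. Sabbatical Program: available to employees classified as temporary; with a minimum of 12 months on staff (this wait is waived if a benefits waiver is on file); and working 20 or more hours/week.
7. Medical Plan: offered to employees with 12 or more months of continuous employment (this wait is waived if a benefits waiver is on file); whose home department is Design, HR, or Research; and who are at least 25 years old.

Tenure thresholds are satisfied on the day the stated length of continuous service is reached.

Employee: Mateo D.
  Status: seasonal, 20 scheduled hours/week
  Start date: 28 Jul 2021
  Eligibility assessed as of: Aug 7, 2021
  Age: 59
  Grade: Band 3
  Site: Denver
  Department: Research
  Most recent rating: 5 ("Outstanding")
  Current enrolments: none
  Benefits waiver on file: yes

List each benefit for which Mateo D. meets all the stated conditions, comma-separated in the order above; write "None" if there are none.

Service from 28 Jul 2021 to Aug 7, 2021: 10 days.
Pension Scheme — status seasonal ✗ (requires part-time) → not eligible.
Phone Allowance — status seasonal ✓ (not excluded); service 10 days < 4 weeks (≈28 days) ✗ → not eligible.
RSU Program — service 10 days < 30 days ✗ → not eligible.
Floating Holidays — status seasonal ✗ (requires full-time, part-time, or temporary) → not eligible.
Backup Childcare — service 10 days < 60 days ✗ → not eligible.
Sabbatical Program — status seasonal ✗ (requires temporary) → not eligible.
Medical Plan — benefits waiver on file ✓; dept Research ✓; age 59 ≥ 25 ✓ → eligible.

Medical Plan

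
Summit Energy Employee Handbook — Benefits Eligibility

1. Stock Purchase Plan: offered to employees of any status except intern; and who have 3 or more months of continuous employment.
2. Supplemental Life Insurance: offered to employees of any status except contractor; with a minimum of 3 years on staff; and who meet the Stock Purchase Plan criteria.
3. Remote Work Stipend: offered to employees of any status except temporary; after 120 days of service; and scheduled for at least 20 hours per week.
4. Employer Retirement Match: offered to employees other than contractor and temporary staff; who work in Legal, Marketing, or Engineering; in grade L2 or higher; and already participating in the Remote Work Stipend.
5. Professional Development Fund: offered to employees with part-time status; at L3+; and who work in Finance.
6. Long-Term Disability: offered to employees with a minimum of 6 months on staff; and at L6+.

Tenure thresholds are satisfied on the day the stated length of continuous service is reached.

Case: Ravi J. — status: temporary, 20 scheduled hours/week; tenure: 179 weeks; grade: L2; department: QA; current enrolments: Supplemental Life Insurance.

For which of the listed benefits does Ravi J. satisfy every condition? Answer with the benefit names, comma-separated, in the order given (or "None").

Stock Purchase Plan, Supplemental Life Insurance

Stock Purchase Plan — status temporary ✓ (not excluded); service 179 weeks ≥ 3 months (≈90 days) ✓ → eligible.
Supplemental Life Insurance — status temporary ✓ (not excluded); service 179 weeks ≥ 3 years (≈1095 days) ✓; eligible for Stock Purchase Plan ✓ → eligible.
Remote Work Stipend — status temporary ✗ (excluded) → not eligible.
Employer Retirement Match — status temporary ✗ (excluded) → not eligible.
Professional Development Fund — status temporary ✗ (requires part-time) → not eligible.
Long-Term Disability — service 179 weeks ≥ 6 months (≈180 days) ✓; grade L2 < L6 ✗ → not eligible.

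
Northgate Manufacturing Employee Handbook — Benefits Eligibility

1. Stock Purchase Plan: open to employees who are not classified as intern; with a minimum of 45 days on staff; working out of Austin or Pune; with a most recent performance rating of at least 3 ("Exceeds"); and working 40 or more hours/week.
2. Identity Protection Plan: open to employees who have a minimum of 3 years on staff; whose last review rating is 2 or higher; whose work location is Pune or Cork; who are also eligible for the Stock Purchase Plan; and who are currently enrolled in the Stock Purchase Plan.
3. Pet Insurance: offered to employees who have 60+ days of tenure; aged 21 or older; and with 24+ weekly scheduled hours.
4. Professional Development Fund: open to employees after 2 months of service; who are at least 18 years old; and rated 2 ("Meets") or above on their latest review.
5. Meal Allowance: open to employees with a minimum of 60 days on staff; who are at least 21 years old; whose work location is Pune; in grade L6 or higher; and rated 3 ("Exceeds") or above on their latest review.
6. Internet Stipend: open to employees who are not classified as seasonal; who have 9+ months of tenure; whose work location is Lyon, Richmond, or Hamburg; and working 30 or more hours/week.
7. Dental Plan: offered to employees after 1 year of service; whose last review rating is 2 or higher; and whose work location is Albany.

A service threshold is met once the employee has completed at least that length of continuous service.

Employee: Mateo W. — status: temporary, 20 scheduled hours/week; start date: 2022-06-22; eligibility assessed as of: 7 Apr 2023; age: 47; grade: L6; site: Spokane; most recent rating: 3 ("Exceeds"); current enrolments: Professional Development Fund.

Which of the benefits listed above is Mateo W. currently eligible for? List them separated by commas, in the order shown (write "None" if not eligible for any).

Professional Development Fund

Service from 2022-06-22 to 7 Apr 2023: 289 days.
Stock Purchase Plan — status temporary ✓ (not excluded); service 289 days ≥ 45 days ✓; site Spokane ✗ (not Austin or Pune) → not eligible.
Identity Protection Plan — service 289 days < 3 years (≈1095 days) ✗ → not eligible.
Pet Insurance — service 289 days ≥ 60 days ✓; age 47 ≥ 21 ✓; 20 hrs/wk < 24 ✗ → not eligible.
Professional Development Fund — service 289 days ≥ 2 months (≈60 days) ✓; age 47 ≥ 18 ✓; rating 3 ≥ 2 ✓ → eligible.
Meal Allowance — service 289 days ≥ 60 days ✓; age 47 ≥ 21 ✓; site Spokane ✗ (not Pune) → not eligible.
Internet Stipend — status temporary ✓ (not excluded); service 289 days ≥ 9 months (≈270 days) ✓; site Spokane ✗ (not Lyon, Richmond, or Hamburg) → not eligible.
Dental Plan — service 289 days < 1 year (≈365 days) ✗ → not eligible.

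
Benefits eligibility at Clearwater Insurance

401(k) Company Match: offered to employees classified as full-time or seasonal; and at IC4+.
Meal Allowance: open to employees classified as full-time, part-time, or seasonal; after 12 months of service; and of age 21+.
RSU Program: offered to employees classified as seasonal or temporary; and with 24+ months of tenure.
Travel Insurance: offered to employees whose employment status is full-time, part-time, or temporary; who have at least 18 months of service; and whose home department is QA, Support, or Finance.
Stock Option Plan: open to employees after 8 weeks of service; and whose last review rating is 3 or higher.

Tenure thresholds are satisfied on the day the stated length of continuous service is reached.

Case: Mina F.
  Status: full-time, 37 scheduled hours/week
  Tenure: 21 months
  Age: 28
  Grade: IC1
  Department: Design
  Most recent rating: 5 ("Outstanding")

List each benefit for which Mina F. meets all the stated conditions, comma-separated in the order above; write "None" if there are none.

Meal Allowance, Stock Option Plan

401(k) Company Match — status full-time ✓; grade IC1 < IC4 ✗ → not eligible.
Meal Allowance — status full-time ✓; service 21 months ≥ 12 months ✓; age 28 ≥ 21 ✓ → eligible.
RSU Program — status full-time ✗ (requires seasonal or temporary) → not eligible.
Travel Insurance — status full-time ✓; service 21 months ≥ 18 months ✓; dept Design ✗ → not eligible.
Stock Option Plan — service 21 months ≥ 8 weeks (≈56 days) ✓; rating 5 ≥ 3 ✓ → eligible.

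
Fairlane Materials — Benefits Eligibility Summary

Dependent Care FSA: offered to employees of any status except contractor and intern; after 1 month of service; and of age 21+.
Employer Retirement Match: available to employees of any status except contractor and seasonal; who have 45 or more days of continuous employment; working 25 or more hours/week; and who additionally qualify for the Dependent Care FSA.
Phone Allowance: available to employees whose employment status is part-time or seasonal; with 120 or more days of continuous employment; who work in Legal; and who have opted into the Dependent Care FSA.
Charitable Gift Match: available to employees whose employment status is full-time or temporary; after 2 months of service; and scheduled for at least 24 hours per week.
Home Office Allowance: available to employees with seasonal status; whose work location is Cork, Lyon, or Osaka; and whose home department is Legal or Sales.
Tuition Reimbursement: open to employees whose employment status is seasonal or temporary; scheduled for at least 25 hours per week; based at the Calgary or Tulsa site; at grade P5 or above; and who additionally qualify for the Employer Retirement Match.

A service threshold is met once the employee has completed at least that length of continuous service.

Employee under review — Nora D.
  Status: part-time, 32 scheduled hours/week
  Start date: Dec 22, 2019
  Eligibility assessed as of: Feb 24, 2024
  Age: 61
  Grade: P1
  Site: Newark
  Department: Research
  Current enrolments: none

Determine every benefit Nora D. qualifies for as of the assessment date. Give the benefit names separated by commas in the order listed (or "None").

Dependent Care FSA, Employer Retirement Match

Service from Dec 22, 2019 to Feb 24, 2024: 1525 days.
Dependent Care FSA — status part-time ✓ (not excluded); service 1525 days ≥ 1 month (≈30 days) ✓; age 61 ≥ 21 ✓ → eligible.
Employer Retirement Match — status part-time ✓ (not excluded); service 1525 days ≥ 45 days ✓; 32 hrs/wk ≥ 25 ✓; eligible for Dependent Care FSA ✓ → eligible.
Phone Allowance — status part-time ✓; service 1525 days ≥ 120 days ✓; dept Research ✗ → not eligible.
Charitable Gift Match — status part-time ✗ (requires full-time or temporary) → not eligible.
Home Office Allowance — status part-time ✗ (requires seasonal) → not eligible.
Tuition Reimbursement — status part-time ✗ (requires seasonal or temporary) → not eligible.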